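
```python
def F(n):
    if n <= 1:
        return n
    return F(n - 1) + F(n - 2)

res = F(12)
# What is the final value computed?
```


F(12)
= F(11) + F(10)
= (F(10) + F(9)) + F(10)
Computing bottom-up: F(0)=0, F(1)=1, F(2)=1, F(3)=2, F(4)=3, F(5)=5, F(6)=8, F(7)=13, F(8)=21, F(9)=34, F(10)=55, F(11)=89, F(12)=144
= 144


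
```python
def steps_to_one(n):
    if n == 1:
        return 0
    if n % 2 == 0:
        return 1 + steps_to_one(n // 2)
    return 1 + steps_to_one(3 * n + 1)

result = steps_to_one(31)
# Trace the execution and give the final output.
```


steps_to_one(31)
31 is odd -> 3*31+1 = 94 -> steps_to_one(94)
94 is even -> steps_to_one(47)
47 is odd -> 3*47+1 = 142 -> steps_to_one(142)
142 is even -> steps_to_one(71)
71 is odd -> 3*71+1 = 214 -> steps_to_one(214)
214 is even -> steps_to_one(107)
107 is odd -> 3*107+1 = 322 -> steps_to_one(322)
322 is even -> steps_to_one(161)
161 is odd -> 3*161+1 = 484 -> steps_to_one(484)
484 is even -> steps_to_one(242)
242 is even -> steps_to_one(121)
121 is odd -> 3*121+1 = 364 -> steps_to_one(364)
364 is even -> steps_to_one(182)
182 is even -> steps_to_one(91)
91 is odd -> 3*91+1 = 274 -> steps_to_one(274)
274 is even -> steps_to_one(137)
137 is odd -> 3*137+1 = 412 -> steps_to_one(412)
412 is even -> steps_to_one(206)
206 is even -> steps_to_one(103)
103 is odd -> 3*103+1 = 310 -> steps_to_one(310)
310 is even -> steps_to_one(155)
155 is odd -> 3*155+1 = 466 -> steps_to_one(466)
466 is even -> steps_to_one(233)
233 is odd -> 3*233+1 = 700 -> steps_to_one(700)
700 is even -> steps_to_one(350)
350 is even -> steps_to_one(175)
175 is odd -> 3*175+1 = 526 -> steps_to_one(526)
526 is even -> steps_to_one(263)
263 is odd -> 3*263+1 = 790 -> steps_to_one(790)
790 is even -> steps_to_one(395)
395 is odd -> 3*395+1 = 1186 -> steps_to_one(1186)
1186 is even -> steps_to_one(593)
593 is odd -> 3*593+1 = 1780 -> steps_to_one(1780)
1780 is even -> steps_to_one(890)
890 is even -> steps_to_one(445)
445 is odd -> 3*445+1 = 1336 -> steps_to_one(1336)
1336 is even -> steps_to_one(668)
668 is even -> steps_to_one(334)
334 is even -> steps_to_one(167)
167 is odd -> 3*167+1 = 502 -> steps_to_one(502)
502 is even -> steps_to_one(251)
251 is odd -> 3*251+1 = 754 -> steps_to_one(754)
754 is even -> steps_to_one(377)
377 is odd -> 3*377+1 = 1132 -> steps_to_one(1132)
1132 is even -> steps_to_one(566)
566 is even -> steps_to_one(283)
283 is odd -> 3*283+1 = 850 -> steps_to_one(850)
850 is even -> steps_to_one(425)
425 is odd -> 3*425+1 = 1276 -> steps_to_one(1276)
1276 is even -> steps_to_one(638)
638 is even -> steps_to_one(319)
319 is odd -> 3*319+1 = 958 -> steps_to_one(958)
958 is even -> steps_to_one(479)
479 is odd -> 3*479+1 = 1438 -> steps_to_one(1438)
1438 is even -> steps_to_one(719)
719 is odd -> 3*719+1 = 2158 -> steps_to_one(2158)
2158 is even -> steps_to_one(1079)
1079 is odd -> 3*1079+1 = 3238 -> steps_to_one(3238)
3238 is even -> steps_to_one(1619)
1619 is odd -> 3*1619+1 = 4858 -> steps_to_one(4858)
4858 is even -> steps_to_one(2429)
2429 is odd -> 3*2429+1 = 7288 -> steps_to_one(7288)
7288 is even -> steps_to_one(3644)
3644 is even -> steps_to_one(1822)
1822 is even -> steps_to_one(911)
911 is odd -> 3*911+1 = 2734 -> steps_to_one(2734)
2734 is even -> steps_to_one(1367)
1367 is odd -> 3*1367+1 = 4102 -> steps_to_one(4102)
4102 is even -> steps_to_one(2051)
2051 is odd -> 3*2051+1 = 6154 -> steps_to_one(6154)
6154 is even -> steps_to_one(3077)
3077 is odd -> 3*3077+1 = 9232 -> steps_to_one(9232)
9232 is even -> steps_to_one(4616)
4616 is even -> steps_to_one(2308)
2308 is even -> steps_to_one(1154)
1154 is even -> steps_to_one(577)
577 is odd -> 3*577+1 = 1732 -> steps_to_one(1732)
1732 is even -> steps_to_one(866)
866 is even -> steps_to_one(433)
433 is odd -> 3*433+1 = 1300 -> steps_to_one(1300)
1300 is even -> steps_to_one(650)
650 is even -> steps_to_one(325)
325 is odd -> 3*325+1 = 976 -> steps_to_one(976)
976 is even -> steps_to_one(488)
488 is even -> steps_to_one(244)
244 is even -> steps_to_one(122)
122 is even -> steps_to_one(61)
61 is odd -> 3*61+1 = 184 -> steps_to_one(184)
184 is even -> steps_to_one(92)
92 is even -> steps_to_one(46)
46 is even -> steps_to_one(23)
23 is odd -> 3*23+1 = 70 -> steps_to_one(70)
70 is even -> steps_to_one(35)
35 is odd -> 3*35+1 = 106 -> steps_to_one(106)
106 is even -> steps_to_one(53)
53 is odd -> 3*53+1 = 160 -> steps_to_one(160)
160 is even -> steps_to_one(80)
80 is even -> steps_to_one(40)
40 is even -> steps_to_one(20)
20 is even -> steps_to_one(10)
10 is even -> steps_to_one(5)
5 is odd -> 3*5+1 = 16 -> steps_to_one(16)
16 is even -> steps_to_one(8)
8 is even -> steps_to_one(4)
4 is even -> steps_to_one(2)
2 is even -> steps_to_one(1)
Reached 1 after 106 steps
= 106


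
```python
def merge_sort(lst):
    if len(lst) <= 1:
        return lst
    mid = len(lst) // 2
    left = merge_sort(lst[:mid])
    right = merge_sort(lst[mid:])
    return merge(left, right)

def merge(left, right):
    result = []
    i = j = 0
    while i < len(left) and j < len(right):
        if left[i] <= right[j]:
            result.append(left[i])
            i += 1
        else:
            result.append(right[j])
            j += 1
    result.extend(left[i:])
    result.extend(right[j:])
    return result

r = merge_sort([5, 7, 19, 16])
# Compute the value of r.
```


merge_sort([5, 7, 19, 16])
Split into [5, 7] and [19, 16]
Left sorted: [5, 7]
Right sorted: [16, 19]
Merge [5, 7] and [16, 19]
= [5, 7, 16, 19]


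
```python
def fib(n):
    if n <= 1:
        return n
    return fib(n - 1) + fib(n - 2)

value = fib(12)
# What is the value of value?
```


fib(12)
= fib(11) + fib(10)
= (fib(10) + fib(9)) + fib(10)
Computing bottom-up: fib(0)=0, fib(1)=1, fib(2)=1, fib(3)=2, fib(4)=3, fib(5)=5, fib(6)=8, fib(7)=13, fib(8)=21, fib(9)=34, fib(10)=55, fib(11)=89, fib(12)=144
= 144


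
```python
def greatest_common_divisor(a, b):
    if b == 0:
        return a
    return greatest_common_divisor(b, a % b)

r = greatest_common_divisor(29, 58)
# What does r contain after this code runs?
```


greatest_common_divisor(29, 58)
= greatest_common_divisor(58, 29 % 58) = greatest_common_divisor(58, 29)
= greatest_common_divisor(29, 58 % 29) = greatest_common_divisor(29, 0)
b == 0, return a = 29


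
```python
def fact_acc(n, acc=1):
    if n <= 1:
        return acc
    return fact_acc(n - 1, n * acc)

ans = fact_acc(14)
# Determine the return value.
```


fact_acc(14, 1)
= fact_acc(13, 14 * 1) = fact_acc(13, 14)
= fact_acc(12, 13 * 14) = fact_acc(12, 182)
= fact_acc(11, 12 * 182) = fact_acc(11, 2184)
= fact_acc(10, 11 * 2184) = fact_acc(10, 24024)
= fact_acc(9, 10 * 24024) = fact_acc(9, 240240)
= fact_acc(8, 9 * 240240) = fact_acc(8, 2162160)
= fact_acc(7, 8 * 2162160) = fact_acc(7, 17297280)
= fact_acc(6, 7 * 17297280) = fact_acc(6, 121080960)
= fact_acc(5, 6 * 121080960) = fact_acc(5, 726485760)
= fact_acc(4, 5 * 726485760) = fact_acc(4, 3632428800)
= fact_acc(3, 4 * 3632428800) = fact_acc(3, 14529715200)
= fact_acc(2, 3 * 14529715200) = fact_acc(2, 43589145600)
= fact_acc(1, 2 * 43589145600) = fact_acc(1, 87178291200)
n <= 1, return acc = 87178291200


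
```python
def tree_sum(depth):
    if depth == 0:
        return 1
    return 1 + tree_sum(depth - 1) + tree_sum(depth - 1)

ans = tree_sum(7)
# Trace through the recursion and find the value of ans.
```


tree_sum(7)
= 1 + tree_sum(6) + tree_sum(6)
= 1 + 2 * tree_sum(6)
tree_sum(k) = 2^(k+1) - 1
tree_sum(0) = 1
tree_sum(1) = 3
tree_sum(2) = 7
tree_sum(3) = 15
tree_sum(4) = 31
tree_sum(7) = 2^8 - 1 = 255


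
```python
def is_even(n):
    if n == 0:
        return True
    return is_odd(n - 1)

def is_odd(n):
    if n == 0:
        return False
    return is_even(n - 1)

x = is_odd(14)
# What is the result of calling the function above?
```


is_odd(14)
= is_even(13)
= is_odd(12)
= is_even(11)
= is_odd(10)
= is_even(9)
= is_odd(8)
= is_even(7)
= is_odd(6)
= is_even(5)
= is_odd(4)
= is_even(3)
= is_odd(2)
= is_even(1)
= is_odd(0)
n == 0: return False
= False


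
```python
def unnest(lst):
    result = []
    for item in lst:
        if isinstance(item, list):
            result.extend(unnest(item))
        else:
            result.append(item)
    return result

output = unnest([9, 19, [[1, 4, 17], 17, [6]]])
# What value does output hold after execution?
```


unnest([9, 19, [[1, 4, 17], 17, [6]]])
Processing each element:
  9 is not a list -> append 9
  19 is not a list -> append 19
  [[1, 4, 17], 17, [6]] is a list -> unnest recursively -> [1, 4, 17, 17, 6]
= [9, 19, 1, 4, 17, 17, 6]


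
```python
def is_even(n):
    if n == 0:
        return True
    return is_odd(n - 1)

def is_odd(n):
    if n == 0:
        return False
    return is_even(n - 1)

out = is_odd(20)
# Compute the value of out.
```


is_odd(20)
= is_even(19)
= is_odd(18)
= is_even(17)
= is_odd(16)
= is_even(15)
= is_odd(14)
= is_even(13)
= is_odd(12)
= is_even(11)
= is_odd(10)
= is_even(9)
= is_odd(8)
= is_even(7)
= is_odd(6)
= is_even(5)
= is_odd(4)
= is_even(3)
= is_odd(2)
= is_even(1)
= is_odd(0)
n == 0: return False
= False


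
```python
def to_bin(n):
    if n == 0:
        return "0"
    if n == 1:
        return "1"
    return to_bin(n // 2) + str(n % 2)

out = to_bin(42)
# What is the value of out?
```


to_bin(42)
= to_bin(21) + "0"
= to_bin(10) + "1" + "0"
= to_bin(5) + "0" + "1" + "0"
= to_bin(2) + "1" + "0" + "1" + "0"
= to_bin(1) + "0" + "1" + "0" + "1" + "0"
= "1" + "0" + "1" + "0" + "1" + "0"
= "101010"


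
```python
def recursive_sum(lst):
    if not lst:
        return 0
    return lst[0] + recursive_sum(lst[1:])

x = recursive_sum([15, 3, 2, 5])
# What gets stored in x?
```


recursive_sum([15, 3, 2, 5])
= 15 + recursive_sum([3, 2, 5])
= 15 + 3 + recursive_sum([2, 5])
= 15 + 3 + 2 + recursive_sum([5])
= 15 + 3 + 2 + 5 + recursive_sum([])
= 15 + 3 + 2 + 5 + 0
= 25


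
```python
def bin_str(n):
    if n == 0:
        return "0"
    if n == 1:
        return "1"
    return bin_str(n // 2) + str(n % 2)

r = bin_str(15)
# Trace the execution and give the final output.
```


bin_str(15)
= bin_str(7) + "1"
= bin_str(3) + "1" + "1"
= bin_str(1) + "1" + "1" + "1"
= "1" + "1" + "1" + "1"
= "1111"


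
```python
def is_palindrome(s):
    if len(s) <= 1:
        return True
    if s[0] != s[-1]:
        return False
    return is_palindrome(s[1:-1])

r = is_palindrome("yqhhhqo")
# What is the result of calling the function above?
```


is_palindrome("yqhhhqo")
"yqhhhqo": s[0]='y' != s[-1]='o' -> False
= False


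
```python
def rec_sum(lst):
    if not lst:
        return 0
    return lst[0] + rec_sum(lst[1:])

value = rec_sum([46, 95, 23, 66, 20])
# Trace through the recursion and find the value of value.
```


rec_sum([46, 95, 23, 66, 20])
= 46 + rec_sum([95, 23, 66, 20])
= 46 + 95 + rec_sum([23, 66, 20])
= 46 + 95 + 23 + rec_sum([66, 20])
= 46 + 95 + 23 + 66 + rec_sum([20])
= 46 + 95 + 23 + 66 + 20 + rec_sum([])
= 46 + 95 + 23 + 66 + 20 + 0
= 250


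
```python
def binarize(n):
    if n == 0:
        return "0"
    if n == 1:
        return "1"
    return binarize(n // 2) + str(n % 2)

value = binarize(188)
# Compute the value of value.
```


binarize(188)
= binarize(94) + "0"
= binarize(47) + "0" + "0"
= binarize(23) + "1" + "0" + "0"
= binarize(11) + "1" + "1" + "0" + "0"
= binarize(5) + "1" + "1" + "1" + "0" + "0"
= binarize(2) + "1" + "1" + "1" + "1" + "0" + "0"
= binarize(1) + "0" + "1" + "1" + "1" + "1" + "0" + "0"
= "1" + "0" + "1" + "1" + "1" + "1" + "0" + "0"
= "10111100"


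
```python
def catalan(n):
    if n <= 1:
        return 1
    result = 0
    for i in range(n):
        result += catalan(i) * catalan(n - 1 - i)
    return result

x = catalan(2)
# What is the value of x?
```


catalan(2)
= sum of catalan(i) * catalan(2-1-i) for i in 0..1
  catalan(0)*catalan(1) = 1*1 = 1
  catalan(1)*catalan(0) = 1*1 = 1
= 1 + 1
= 2


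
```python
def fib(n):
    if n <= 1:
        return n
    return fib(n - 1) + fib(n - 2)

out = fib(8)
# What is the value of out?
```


fib(8)
= fib(7) + fib(6)
= (fib(6) + fib(5)) + fib(6)
Computing bottom-up: fib(0)=0, fib(1)=1, fib(2)=1, fib(3)=2, fib(4)=3, fib(5)=5, fib(6)=8, fib(7)=13, fib(8)=21
= 21


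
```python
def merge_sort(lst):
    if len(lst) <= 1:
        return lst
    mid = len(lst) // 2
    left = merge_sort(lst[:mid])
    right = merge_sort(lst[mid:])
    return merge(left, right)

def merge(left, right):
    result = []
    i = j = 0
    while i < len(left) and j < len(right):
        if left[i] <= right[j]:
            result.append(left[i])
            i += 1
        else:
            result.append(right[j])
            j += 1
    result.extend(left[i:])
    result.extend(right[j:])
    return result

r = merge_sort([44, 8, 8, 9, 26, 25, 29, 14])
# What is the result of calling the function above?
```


merge_sort([44, 8, 8, 9, 26, 25, 29, 14])
Split into [44, 8, 8, 9] and [26, 25, 29, 14]
Left sorted: [8, 8, 9, 44]
Right sorted: [14, 25, 26, 29]
Merge [8, 8, 9, 44] and [14, 25, 26, 29]
= [8, 8, 9, 14, 25, 26, 29, 44]


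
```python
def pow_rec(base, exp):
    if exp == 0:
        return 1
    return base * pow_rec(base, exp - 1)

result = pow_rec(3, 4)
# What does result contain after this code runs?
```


pow_rec(3, 4)
= 3 * pow_rec(3, 3)
= 3 * 3 * pow_rec(3, 2)
= 3 * 3 * 3 * pow_rec(3, 1)
= 3 * 3 * 3 * 3 * pow_rec(3, 0)
= 3 * 3 * 3 * 3 * 1
= 81


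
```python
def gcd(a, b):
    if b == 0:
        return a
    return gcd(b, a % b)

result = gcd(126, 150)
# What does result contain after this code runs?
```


gcd(126, 150)
= gcd(150, 126 % 150) = gcd(150, 126)
= gcd(126, 150 % 126) = gcd(126, 24)
= gcd(24, 126 % 24) = gcd(24, 6)
= gcd(6, 24 % 6) = gcd(6, 0)
b == 0, return a = 6


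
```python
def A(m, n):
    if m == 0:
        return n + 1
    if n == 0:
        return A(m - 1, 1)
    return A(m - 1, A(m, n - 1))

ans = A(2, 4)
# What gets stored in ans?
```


A(2, 4)
= A(1, A(2, 3))
First compute A(2, 3) = 9
= A(1, 9)
= 11


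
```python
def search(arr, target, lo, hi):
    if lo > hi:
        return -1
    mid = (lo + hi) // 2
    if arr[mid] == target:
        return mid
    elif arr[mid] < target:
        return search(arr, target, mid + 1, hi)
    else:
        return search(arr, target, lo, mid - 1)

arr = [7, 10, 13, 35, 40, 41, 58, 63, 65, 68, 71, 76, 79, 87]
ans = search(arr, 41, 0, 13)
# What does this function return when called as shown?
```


search(arr, 41, 0, 13)
lo=0, hi=13, mid=6, arr[mid]=58
58 > 41, search left half
lo=0, hi=5, mid=2, arr[mid]=13
13 < 41, search right half
lo=3, hi=5, mid=4, arr[mid]=40
40 < 41, search right half
lo=5, hi=5, mid=5, arr[mid]=41
arr[5] == 41, found at index 5
= 5


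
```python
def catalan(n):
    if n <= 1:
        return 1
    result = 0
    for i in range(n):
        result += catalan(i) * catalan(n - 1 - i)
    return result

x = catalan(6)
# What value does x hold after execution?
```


catalan(6)
= sum of catalan(i) * catalan(6-1-i) for i in 0..5
First compute sub-values bottom-up:
  catalan(0) = 1, catalan(1) = 1
  catalan(2) = 1*1 + 1*1 = 2
  catalan(3) = 1*2 + 1*1 + 2*1 = 5
  catalan(4) = 1*5 + 1*2 + 2*1 + 5*1 = 14
  catalan(5) = 1*14 + 1*5 + 2*2 + 5*1 + 14*1 = 42
Now catalan(6):
  catalan(0)*catalan(5) = 1*42 = 42
  catalan(1)*catalan(4) = 1*14 = 14
  catalan(2)*catalan(3) = 2*5 = 10
  catalan(3)*catalan(2) = 5*2 = 10
  catalan(4)*catalan(1) = 14*1 = 14
  catalan(5)*catalan(0) = 42*1 = 42
= 42 + 14 + 10 + 10 + 14 + 42
= 132


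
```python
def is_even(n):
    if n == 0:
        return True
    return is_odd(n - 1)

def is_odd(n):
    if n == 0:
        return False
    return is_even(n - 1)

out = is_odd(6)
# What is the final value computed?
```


is_odd(6)
= is_even(5)
= is_odd(4)
= is_even(3)
= is_odd(2)
= is_even(1)
= is_odd(0)
n == 0: return False
= False


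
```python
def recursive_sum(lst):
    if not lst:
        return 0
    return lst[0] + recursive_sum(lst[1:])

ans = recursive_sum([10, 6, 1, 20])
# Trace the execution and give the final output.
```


recursive_sum([10, 6, 1, 20])
= 10 + recursive_sum([6, 1, 20])
= 10 + 6 + recursive_sum([1, 20])
= 10 + 6 + 1 + recursive_sum([20])
= 10 + 6 + 1 + 20 + recursive_sum([])
= 10 + 6 + 1 + 20 + 0
= 37


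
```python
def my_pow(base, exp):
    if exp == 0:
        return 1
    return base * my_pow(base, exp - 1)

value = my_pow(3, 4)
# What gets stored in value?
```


my_pow(3, 4)
= 3 * my_pow(3, 3)
= 3 * 3 * my_pow(3, 2)
= 3 * 3 * 3 * my_pow(3, 1)
= 3 * 3 * 3 * 3 * my_pow(3, 0)
= 3 * 3 * 3 * 3 * 1
= 81


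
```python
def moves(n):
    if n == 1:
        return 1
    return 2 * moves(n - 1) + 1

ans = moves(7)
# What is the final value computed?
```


moves(7)
= 2 * moves(6) + 1
= 2 * (2 * moves(5) + 1) + 1
= 2 * (2 * (2 * moves(4) + 1) + 1) + 1
= 2 * (2 * (2 * (2 * moves(3) + 1) + 1) + 1) + 1
= 2 * (2 * (2 * (2 * (2 * moves(2) + 1) + 1) + 1) + 1) + 1
= 2 * (2 * (2 * (2 * (2 * (2 * moves(1) + 1) + 1) + 1) + 1) + 1) + 1
Now compute bottom-up:
moves(1) = 1
moves(2) = 2 * 1 + 1 = 3
moves(3) = 2 * 3 + 1 = 7
moves(4) = 2 * 7 + 1 = 15
moves(5) = 2 * 15 + 1 = 31
moves(6) = 2 * 31 + 1 = 63
moves(7) = 2 * 63 + 1 = 127
= 127


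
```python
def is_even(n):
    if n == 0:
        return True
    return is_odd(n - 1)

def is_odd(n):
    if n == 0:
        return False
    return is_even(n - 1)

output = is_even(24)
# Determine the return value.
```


is_even(24)
= is_odd(23)
= is_even(22)
= is_odd(21)
= is_even(20)
= is_odd(19)
= is_even(18)
= is_odd(17)
= is_even(16)
= is_odd(15)
= is_even(14)
= is_odd(13)
= is_even(12)
= is_odd(11)
= is_even(10)
= is_odd(9)
= is_even(8)
= is_odd(7)
= is_even(6)
= is_odd(5)
= is_even(4)
= is_odd(3)
= is_even(2)
= is_odd(1)
= is_even(0)
n == 0: return True
= True


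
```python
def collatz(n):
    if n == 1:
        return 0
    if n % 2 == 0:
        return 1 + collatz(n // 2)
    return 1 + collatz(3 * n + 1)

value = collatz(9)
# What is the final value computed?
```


collatz(9)
9 is odd -> 3*9+1 = 28 -> collatz(28)
28 is even -> collatz(14)
14 is even -> collatz(7)
7 is odd -> 3*7+1 = 22 -> collatz(22)
22 is even -> collatz(11)
11 is odd -> 3*11+1 = 34 -> collatz(34)
34 is even -> collatz(17)
17 is odd -> 3*17+1 = 52 -> collatz(52)
52 is even -> collatz(26)
26 is even -> collatz(13)
13 is odd -> 3*13+1 = 40 -> collatz(40)
40 is even -> collatz(20)
20 is even -> collatz(10)
10 is even -> collatz(5)
5 is odd -> 3*5+1 = 16 -> collatz(16)
16 is even -> collatz(8)
8 is even -> collatz(4)
4 is even -> collatz(2)
2 is even -> collatz(1)
Reached 1 after 19 steps
= 19


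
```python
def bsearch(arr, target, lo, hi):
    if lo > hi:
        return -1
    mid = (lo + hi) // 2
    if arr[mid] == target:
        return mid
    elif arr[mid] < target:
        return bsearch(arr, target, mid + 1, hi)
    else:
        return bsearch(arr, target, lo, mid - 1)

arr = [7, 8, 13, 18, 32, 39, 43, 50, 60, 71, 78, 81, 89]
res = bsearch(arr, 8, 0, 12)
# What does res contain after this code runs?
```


bsearch(arr, 8, 0, 12)
lo=0, hi=12, mid=6, arr[mid]=43
43 > 8, search left half
lo=0, hi=5, mid=2, arr[mid]=13
13 > 8, search left half
lo=0, hi=1, mid=0, arr[mid]=7
7 < 8, search right half
lo=1, hi=1, mid=1, arr[mid]=8
arr[1] == 8, found at index 1
= 1


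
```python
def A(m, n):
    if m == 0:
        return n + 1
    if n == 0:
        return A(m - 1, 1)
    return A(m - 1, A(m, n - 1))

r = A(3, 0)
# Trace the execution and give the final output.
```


A(3, 0)
n == 0: return A(2, 1)
= A(2, 1) = 5
= 5


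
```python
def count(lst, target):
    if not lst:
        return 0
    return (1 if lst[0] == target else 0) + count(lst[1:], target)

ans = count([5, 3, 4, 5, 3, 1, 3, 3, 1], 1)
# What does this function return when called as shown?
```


count([5, 3, 4, 5, 3, 1, 3, 3, 1], 1)
lst[0]=5 != 1: 0 + count([3, 4, 5, 3, 1, 3, 3, 1], 1)
lst[0]=3 != 1: 0 + count([4, 5, 3, 1, 3, 3, 1], 1)
lst[0]=4 != 1: 0 + count([5, 3, 1, 3, 3, 1], 1)
lst[0]=5 != 1: 0 + count([3, 1, 3, 3, 1], 1)
lst[0]=3 != 1: 0 + count([1, 3, 3, 1], 1)
lst[0]=1 == 1: 1 + count([3, 3, 1], 1)
lst[0]=3 != 1: 0 + count([3, 1], 1)
lst[0]=3 != 1: 0 + count([1], 1)
lst[0]=1 == 1: 1 + count([], 1)
= 2


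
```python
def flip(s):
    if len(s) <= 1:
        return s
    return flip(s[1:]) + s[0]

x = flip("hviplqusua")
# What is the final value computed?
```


flip("hviplqusua")
= flip("viplqusua") + "h"
= flip("iplqusua") + "v" + "h"
= flip("plqusua") + "i" + "v" + "h"
= flip("lqusua") + "p" + "i" + "v" + "h"
= flip("qusua") + "l" + "p" + "i" + "v" + "h"
= flip("usua") + "q" + "l" + "p" + "i" + "v" + "h"
= flip("sua") + "u" + "q" + "l" + "p" + "i" + "v" + "h"
= flip("ua") + "s" + "u" + "q" + "l" + "p" + "i" + "v" + "h"
= flip("a") + "u" + "s" + "u" + "q" + "l" + "p" + "i" + "v" + "h"
= "a" + "u" + "s" + "u" + "q" + "l" + "p" + "i" + "v" + "h"
= "ausuqlpivh"


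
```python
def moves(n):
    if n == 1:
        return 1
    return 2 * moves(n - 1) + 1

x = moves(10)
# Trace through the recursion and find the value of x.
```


moves(10)
= 2 * moves(9) + 1
= 2 * (2 * moves(8) + 1) + 1
= 2 * (2 * (2 * moves(7) + 1) + 1) + 1
= 2 * (2 * (2 * (2 * moves(6) + 1) + 1) + 1) + 1
= 2 * (2 * (2 * (2 * (2 * moves(5) + 1) + 1) + 1) + 1) + 1
= 2 * (2 * (2 * (2 * (2 * (2 * moves(4) + 1) + 1) + 1) + 1) + 1) + 1
= 2 * (2 * (2 * (2 * (2 * (2 * (2 * moves(3) + 1) + 1) + 1) + 1) + 1) + 1) + 1
= 2 * (2 * (2 * (2 * (2 * (2 * (2 * (2 * moves(2) + 1) + 1) + 1) + 1) + 1) + 1) + 1) + 1
= 2 * (2 * (2 * (2 * (2 * (2 * (2 * (2 * (2 * moves(1) + 1) + 1) + 1) + 1) + 1) + 1) + 1) + 1) + 1
Now compute bottom-up:
moves(1) = 1
moves(2) = 2 * 1 + 1 = 3
moves(3) = 2 * 3 + 1 = 7
moves(4) = 2 * 7 + 1 = 15
moves(5) = 2 * 15 + 1 = 31
moves(6) = 2 * 31 + 1 = 63
moves(7) = 2 * 63 + 1 = 127
moves(8) = 2 * 127 + 1 = 255
moves(9) = 2 * 255 + 1 = 511
moves(10) = 2 * 511 + 1 = 1023
= 1023


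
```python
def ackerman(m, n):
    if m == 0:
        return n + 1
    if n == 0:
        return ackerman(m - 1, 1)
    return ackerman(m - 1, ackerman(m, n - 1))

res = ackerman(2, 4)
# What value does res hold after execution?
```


ackerman(2, 4)
= ackerman(1, ackerman(2, 3))
First compute ackerman(2, 3) = 9
= ackerman(1, 9)
= 11


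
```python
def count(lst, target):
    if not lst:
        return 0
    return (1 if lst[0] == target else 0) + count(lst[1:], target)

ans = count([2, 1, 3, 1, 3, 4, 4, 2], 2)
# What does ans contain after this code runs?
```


count([2, 1, 3, 1, 3, 4, 4, 2], 2)
lst[0]=2 == 2: 1 + count([1, 3, 1, 3, 4, 4, 2], 2)
lst[0]=1 != 2: 0 + count([3, 1, 3, 4, 4, 2], 2)
lst[0]=3 != 2: 0 + count([1, 3, 4, 4, 2], 2)
lst[0]=1 != 2: 0 + count([3, 4, 4, 2], 2)
lst[0]=3 != 2: 0 + count([4, 4, 2], 2)
lst[0]=4 != 2: 0 + count([4, 2], 2)
lst[0]=4 != 2: 0 + count([2], 2)
lst[0]=2 == 2: 1 + count([], 2)
= 2


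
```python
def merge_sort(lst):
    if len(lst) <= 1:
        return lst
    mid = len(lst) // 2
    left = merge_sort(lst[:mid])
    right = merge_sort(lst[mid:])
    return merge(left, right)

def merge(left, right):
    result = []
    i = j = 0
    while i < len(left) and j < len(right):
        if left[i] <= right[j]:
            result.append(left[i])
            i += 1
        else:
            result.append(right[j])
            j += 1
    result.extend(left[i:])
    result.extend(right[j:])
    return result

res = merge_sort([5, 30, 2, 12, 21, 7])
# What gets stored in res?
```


merge_sort([5, 30, 2, 12, 21, 7])
Split into [5, 30, 2] and [12, 21, 7]
Left sorted: [2, 5, 30]
Right sorted: [7, 12, 21]
Merge [2, 5, 30] and [7, 12, 21]
= [2, 5, 7, 12, 21, 30]


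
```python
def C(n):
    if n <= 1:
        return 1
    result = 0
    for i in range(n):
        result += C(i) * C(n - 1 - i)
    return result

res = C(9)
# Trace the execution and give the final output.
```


C(9)
= sum of C(i) * C(9-1-i) for i in 0..8
First compute sub-values bottom-up:
  C(0) = 1, C(1) = 1
  C(2) = 1*1 + 1*1 = 2
  C(3) = 1*2 + 1*1 + 2*1 = 5
  C(4) = 1*5 + 1*2 + 2*1 + 5*1 = 14
  C(5) = 1*14 + 1*5 + 2*2 + 5*1 + 14*1 = 42
  C(6) = 1*42 + 1*14 + 2*5 + 5*2 + 14*1 + 42*1 = 132
  C(7) = 1*132 + 1*42 + 2*14 + 5*5 + 14*2 + 42*1 + 132*1 = 429
  C(8) = 1*429 + 1*132 + 2*42 + 5*14 + 14*5 + 42*2 + 132*1 + 429*1 = 1430
Now C(9):
  C(0)*C(8) = 1*1430 = 1430
  C(1)*C(7) = 1*429 = 429
  C(2)*C(6) = 2*132 = 264
  C(3)*C(5) = 5*42 = 210
  C(4)*C(4) = 14*14 = 196
  C(5)*C(3) = 42*5 = 210
  C(6)*C(2) = 132*2 = 264
  C(7)*C(1) = 429*1 = 429
  C(8)*C(0) = 1430*1 = 1430
= 1430 + 429 + 264 + 210 + 196 + 210 + 264 + 429 + 1430
= 4862


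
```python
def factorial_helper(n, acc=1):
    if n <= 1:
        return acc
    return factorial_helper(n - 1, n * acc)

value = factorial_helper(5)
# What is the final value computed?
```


factorial_helper(5, 1)
= factorial_helper(4, 5 * 1) = factorial_helper(4, 5)
= factorial_helper(3, 4 * 5) = factorial_helper(3, 20)
= factorial_helper(2, 3 * 20) = factorial_helper(2, 60)
= factorial_helper(1, 2 * 60) = factorial_helper(1, 120)
n <= 1, return acc = 120


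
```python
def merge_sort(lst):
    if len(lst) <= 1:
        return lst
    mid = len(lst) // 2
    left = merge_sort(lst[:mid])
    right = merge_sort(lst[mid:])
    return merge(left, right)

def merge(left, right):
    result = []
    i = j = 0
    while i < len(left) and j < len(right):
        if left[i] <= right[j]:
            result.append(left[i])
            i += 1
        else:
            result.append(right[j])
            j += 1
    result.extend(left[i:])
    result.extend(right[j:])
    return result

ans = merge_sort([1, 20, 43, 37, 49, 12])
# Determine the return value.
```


merge_sort([1, 20, 43, 37, 49, 12])
Split into [1, 20, 43] and [37, 49, 12]
Left sorted: [1, 20, 43]
Right sorted: [12, 37, 49]
Merge [1, 20, 43] and [12, 37, 49]
= [1, 12, 20, 37, 43, 49]


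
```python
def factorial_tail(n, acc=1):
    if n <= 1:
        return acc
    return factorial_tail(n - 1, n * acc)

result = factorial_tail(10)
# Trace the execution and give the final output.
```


factorial_tail(10, 1)
= factorial_tail(9, 10 * 1) = factorial_tail(9, 10)
= factorial_tail(8, 9 * 10) = factorial_tail(8, 90)
= factorial_tail(7, 8 * 90) = factorial_tail(7, 720)
= factorial_tail(6, 7 * 720) = factorial_tail(6, 5040)
= factorial_tail(5, 6 * 5040) = factorial_tail(5, 30240)
= factorial_tail(4, 5 * 30240) = factorial_tail(4, 151200)
= factorial_tail(3, 4 * 151200) = factorial_tail(3, 604800)
= factorial_tail(2, 3 * 604800) = factorial_tail(2, 1814400)
= factorial_tail(1, 2 * 1814400) = factorial_tail(1, 3628800)
n <= 1, return acc = 3628800


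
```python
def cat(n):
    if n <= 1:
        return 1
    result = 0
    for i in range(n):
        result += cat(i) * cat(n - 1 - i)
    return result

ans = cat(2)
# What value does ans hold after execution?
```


cat(2)
= sum of cat(i) * cat(2-1-i) for i in 0..1
  cat(0)*cat(1) = 1*1 = 1
  cat(1)*cat(0) = 1*1 = 1
= 1 + 1
= 2


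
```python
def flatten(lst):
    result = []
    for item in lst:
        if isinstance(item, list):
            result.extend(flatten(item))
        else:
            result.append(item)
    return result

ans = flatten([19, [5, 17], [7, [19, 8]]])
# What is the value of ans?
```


flatten([19, [5, 17], [7, [19, 8]]])
Processing each element:
  19 is not a list -> append 19
  [5, 17] is a list -> flatten recursively -> [5, 17]
  [7, [19, 8]] is a list -> flatten recursively -> [7, 19, 8]
= [19, 5, 17, 7, 19, 8]


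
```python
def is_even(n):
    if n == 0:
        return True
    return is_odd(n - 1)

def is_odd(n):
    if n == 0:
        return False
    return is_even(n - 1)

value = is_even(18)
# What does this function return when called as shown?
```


is_even(18)
= is_odd(17)
= is_even(16)
= is_odd(15)
= is_even(14)
= is_odd(13)
= is_even(12)
= is_odd(11)
= is_even(10)
= is_odd(9)
= is_even(8)
= is_odd(7)
= is_even(6)
= is_odd(5)
= is_even(4)
= is_odd(3)
= is_even(2)
= is_odd(1)
= is_even(0)
n == 0: return True
= True


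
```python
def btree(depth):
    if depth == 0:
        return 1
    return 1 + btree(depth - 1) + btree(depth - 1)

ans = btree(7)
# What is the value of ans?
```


btree(7)
= 1 + btree(6) + btree(6)
= 1 + 2 * btree(6)
btree(k) = 2^(k+1) - 1
btree(0) = 1
btree(1) = 3
btree(2) = 7
btree(3) = 15
btree(4) = 31
btree(7) = 2^8 - 1 = 255


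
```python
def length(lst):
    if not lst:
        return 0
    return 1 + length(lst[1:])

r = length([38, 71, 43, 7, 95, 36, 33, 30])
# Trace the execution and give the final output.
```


length([38, 71, 43, 7, 95, 36, 33, 30])
= 1 + length([71, 43, 7, 95, 36, 33, 30])
= 1 + 1 + length([43, 7, 95, 36, 33, 30])
= 1 + 1 + 1 + length([7, 95, 36, 33, 30])
= 1 + 1 + 1 + 1 + length([95, 36, 33, 30])
= 1 + 1 + 1 + 1 + 1 + length([36, 33, 30])
= 1 + 1 + 1 + 1 + 1 + 1 + length([33, 30])
= 1 + 1 + 1 + 1 + 1 + 1 + 1 + length([30])
= 1 + 1 + 1 + 1 + 1 + 1 + 1 + 1 + length([])
= 1 + 1 + 1 + 1 + 1 + 1 + 1 + 1 + 0
= 8


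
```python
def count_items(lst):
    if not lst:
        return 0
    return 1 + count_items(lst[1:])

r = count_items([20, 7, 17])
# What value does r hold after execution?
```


count_items([20, 7, 17])
= 1 + count_items([7, 17])
= 1 + 1 + count_items([17])
= 1 + 1 + 1 + count_items([])
= 1 + 1 + 1 + 0
= 3


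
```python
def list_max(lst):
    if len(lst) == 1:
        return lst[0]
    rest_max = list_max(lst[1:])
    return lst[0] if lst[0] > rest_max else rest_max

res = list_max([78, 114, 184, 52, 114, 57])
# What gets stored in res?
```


list_max([78, 114, 184, 52, 114, 57])
= compare 78 with list_max([114, 184, 52, 114, 57])
= compare 114 with list_max([184, 52, 114, 57])
= compare 184 with list_max([52, 114, 57])
= compare 52 with list_max([114, 57])
= compare 114 with list_max([57])
Base: list_max([57]) = 57
compare 114 with 57: max = 114
compare 52 with 114: max = 114
compare 184 with 114: max = 184
compare 114 with 184: max = 184
compare 78 with 184: max = 184
= 184


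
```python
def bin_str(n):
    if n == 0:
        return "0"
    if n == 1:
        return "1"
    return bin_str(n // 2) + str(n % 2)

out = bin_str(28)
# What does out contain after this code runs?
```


bin_str(28)
= bin_str(14) + "0"
= bin_str(7) + "0" + "0"
= bin_str(3) + "1" + "0" + "0"
= bin_str(1) + "1" + "1" + "0" + "0"
= "1" + "1" + "1" + "0" + "0"
= "11100"


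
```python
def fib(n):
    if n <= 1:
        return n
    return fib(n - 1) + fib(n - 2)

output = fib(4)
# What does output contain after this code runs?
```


fib(4)
= fib(3) + fib(2)
= (fib(2) + fib(1)) + fib(2)
Computing bottom-up: fib(0)=0, fib(1)=1, fib(2)=1, fib(3)=2, fib(4)=3
= 3


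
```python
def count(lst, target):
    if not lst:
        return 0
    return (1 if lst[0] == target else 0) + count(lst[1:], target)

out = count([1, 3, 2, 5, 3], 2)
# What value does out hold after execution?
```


count([1, 3, 2, 5, 3], 2)
lst[0]=1 != 2: 0 + count([3, 2, 5, 3], 2)
lst[0]=3 != 2: 0 + count([2, 5, 3], 2)
lst[0]=2 == 2: 1 + count([5, 3], 2)
lst[0]=5 != 2: 0 + count([3], 2)
lst[0]=3 != 2: 0 + count([], 2)
= 1


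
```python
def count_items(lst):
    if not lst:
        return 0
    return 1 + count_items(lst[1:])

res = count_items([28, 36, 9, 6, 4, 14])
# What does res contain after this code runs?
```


count_items([28, 36, 9, 6, 4, 14])
= 1 + count_items([36, 9, 6, 4, 14])
= 1 + 1 + count_items([9, 6, 4, 14])
= 1 + 1 + 1 + count_items([6, 4, 14])
= 1 + 1 + 1 + 1 + count_items([4, 14])
= 1 + 1 + 1 + 1 + 1 + count_items([14])
= 1 + 1 + 1 + 1 + 1 + 1 + count_items([])
= 1 + 1 + 1 + 1 + 1 + 1 + 0
= 6


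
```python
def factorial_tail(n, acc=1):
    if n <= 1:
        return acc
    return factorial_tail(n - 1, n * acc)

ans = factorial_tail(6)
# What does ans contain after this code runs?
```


factorial_tail(6, 1)
= factorial_tail(5, 6 * 1) = factorial_tail(5, 6)
= factorial_tail(4, 5 * 6) = factorial_tail(4, 30)
= factorial_tail(3, 4 * 30) = factorial_tail(3, 120)
= factorial_tail(2, 3 * 120) = factorial_tail(2, 360)
= factorial_tail(1, 2 * 360) = factorial_tail(1, 720)
n <= 1, return acc = 720


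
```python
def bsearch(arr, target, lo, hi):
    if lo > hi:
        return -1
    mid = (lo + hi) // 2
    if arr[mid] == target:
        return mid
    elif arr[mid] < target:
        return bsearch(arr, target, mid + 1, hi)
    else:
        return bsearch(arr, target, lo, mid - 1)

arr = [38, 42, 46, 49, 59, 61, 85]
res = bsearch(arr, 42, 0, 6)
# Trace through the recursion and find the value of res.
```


bsearch(arr, 42, 0, 6)
lo=0, hi=6, mid=3, arr[mid]=49
49 > 42, search left half
lo=0, hi=2, mid=1, arr[mid]=42
arr[1] == 42, found at index 1
= 1


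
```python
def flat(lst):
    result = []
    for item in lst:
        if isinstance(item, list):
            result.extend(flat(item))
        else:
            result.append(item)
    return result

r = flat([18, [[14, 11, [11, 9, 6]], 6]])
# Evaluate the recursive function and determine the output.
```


flat([18, [[14, 11, [11, 9, 6]], 6]])
Processing each element:
  18 is not a list -> append 18
  [[14, 11, [11, 9, 6]], 6] is a list -> flat recursively -> [14, 11, 11, 9, 6, 6]
= [18, 14, 11, 11, 9, 6, 6]


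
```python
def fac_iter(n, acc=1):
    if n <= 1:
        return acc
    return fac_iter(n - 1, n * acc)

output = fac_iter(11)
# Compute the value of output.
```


fac_iter(11, 1)
= fac_iter(10, 11 * 1) = fac_iter(10, 11)
= fac_iter(9, 10 * 11) = fac_iter(9, 110)
= fac_iter(8, 9 * 110) = fac_iter(8, 990)
= fac_iter(7, 8 * 990) = fac_iter(7, 7920)
= fac_iter(6, 7 * 7920) = fac_iter(6, 55440)
= fac_iter(5, 6 * 55440) = fac_iter(5, 332640)
= fac_iter(4, 5 * 332640) = fac_iter(4, 1663200)
= fac_iter(3, 4 * 1663200) = fac_iter(3, 6652800)
= fac_iter(2, 3 * 6652800) = fac_iter(2, 19958400)
= fac_iter(1, 2 * 19958400) = fac_iter(1, 39916800)
n <= 1, return acc = 39916800


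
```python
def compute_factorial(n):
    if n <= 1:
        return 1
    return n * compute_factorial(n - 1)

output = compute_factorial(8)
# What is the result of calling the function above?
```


compute_factorial(8)
= 8 * compute_factorial(7)
= 8 * 7 * compute_factorial(6)
= 8 * 7 * 6 * compute_factorial(5)
= 8 * 7 * 6 * 5 * compute_factorial(4)
= 8 * 7 * 6 * 5 * 4 * compute_factorial(3)
= 8 * 7 * 6 * 5 * 4 * 3 * compute_factorial(2)
= 8 * 7 * 6 * 5 * 4 * 3 * 2 * compute_factorial(1)
= 8 * 7 * 6 * 5 * 4 * 3 * 2 * 1
= 40320


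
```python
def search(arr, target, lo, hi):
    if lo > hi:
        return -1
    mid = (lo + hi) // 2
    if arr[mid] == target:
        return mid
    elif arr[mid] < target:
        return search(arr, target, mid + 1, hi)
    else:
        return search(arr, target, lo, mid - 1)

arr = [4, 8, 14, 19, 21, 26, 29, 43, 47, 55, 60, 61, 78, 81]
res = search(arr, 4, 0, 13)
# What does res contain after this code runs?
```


search(arr, 4, 0, 13)
lo=0, hi=13, mid=6, arr[mid]=29
29 > 4, search left half
lo=0, hi=5, mid=2, arr[mid]=14
14 > 4, search left half
lo=0, hi=1, mid=0, arr[mid]=4
arr[0] == 4, found at index 0
= 0


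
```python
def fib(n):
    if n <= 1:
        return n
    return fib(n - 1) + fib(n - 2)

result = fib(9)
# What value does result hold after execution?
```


fib(9)
= fib(8) + fib(7)
= (fib(7) + fib(6)) + fib(7)
Computing bottom-up: fib(0)=0, fib(1)=1, fib(2)=1, fib(3)=2, fib(4)=3, fib(5)=5, fib(6)=8, fib(7)=13, fib(8)=21, fib(9)=34
= 34


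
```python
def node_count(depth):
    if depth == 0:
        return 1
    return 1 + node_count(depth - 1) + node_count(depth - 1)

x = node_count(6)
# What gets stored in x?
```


node_count(6)
= 1 + node_count(5) + node_count(5)
= 1 + 2 * node_count(5)
node_count(k) = 2^(k+1) - 1
node_count(0) = 1
node_count(1) = 3
node_count(2) = 7
node_count(3) = 15
node_count(4) = 31
node_count(6) = 2^7 - 1 = 127


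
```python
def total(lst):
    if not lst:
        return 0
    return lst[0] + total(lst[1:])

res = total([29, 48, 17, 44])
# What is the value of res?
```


total([29, 48, 17, 44])
= 29 + total([48, 17, 44])
= 29 + 48 + total([17, 44])
= 29 + 48 + 17 + total([44])
= 29 + 48 + 17 + 44 + total([])
= 29 + 48 + 17 + 44 + 0
= 138


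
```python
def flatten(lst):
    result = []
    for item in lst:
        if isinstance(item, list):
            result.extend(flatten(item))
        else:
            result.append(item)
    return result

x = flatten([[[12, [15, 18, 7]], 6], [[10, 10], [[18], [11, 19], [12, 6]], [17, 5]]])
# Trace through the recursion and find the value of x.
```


flatten([[[12, [15, 18, 7]], 6], [[10, 10], [[18], [11, 19], [12, 6]], [17, 5]]])
Processing each element:
  [[12, [15, 18, 7]], 6] is a list -> flatten recursively -> [12, 15, 18, 7, 6]
  [[10, 10], [[18], [11, 19], [12, 6]], [17, 5]] is a list -> flatten recursively -> [10, 10, 18, 11, 19, 12, 6, 17, 5]
= [12, 15, 18, 7, 6, 10, 10, 18, 11, 19, 12, 6, 17, 5]


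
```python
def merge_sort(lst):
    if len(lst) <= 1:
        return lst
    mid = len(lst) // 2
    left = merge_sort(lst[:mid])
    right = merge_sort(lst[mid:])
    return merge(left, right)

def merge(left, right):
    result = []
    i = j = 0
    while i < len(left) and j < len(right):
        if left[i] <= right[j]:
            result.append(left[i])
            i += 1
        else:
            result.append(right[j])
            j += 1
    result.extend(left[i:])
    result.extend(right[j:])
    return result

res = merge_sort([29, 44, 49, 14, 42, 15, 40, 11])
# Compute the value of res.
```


merge_sort([29, 44, 49, 14, 42, 15, 40, 11])
Split into [29, 44, 49, 14] and [42, 15, 40, 11]
Left sorted: [14, 29, 44, 49]
Right sorted: [11, 15, 40, 42]
Merge [14, 29, 44, 49] and [11, 15, 40, 42]
= [11, 14, 15, 29, 40, 42, 44, 49]


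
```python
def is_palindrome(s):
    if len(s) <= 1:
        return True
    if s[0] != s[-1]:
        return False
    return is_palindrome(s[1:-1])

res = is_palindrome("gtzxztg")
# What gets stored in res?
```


is_palindrome("gtzxztg")
"gtzxztg": s[0]='g' == s[-1]='g' -> is_palindrome("tzxzt")
"tzxzt": s[0]='t' == s[-1]='t' -> is_palindrome("zxz")
"zxz": s[0]='z' == s[-1]='z' -> is_palindrome("x")
"x": len <= 1 -> True
= True


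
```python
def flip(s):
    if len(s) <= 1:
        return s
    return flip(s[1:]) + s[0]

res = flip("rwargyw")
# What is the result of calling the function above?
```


flip("rwargyw")
= flip("wargyw") + "r"
= flip("argyw") + "w" + "r"
= flip("rgyw") + "a" + "w" + "r"
= flip("gyw") + "r" + "a" + "w" + "r"
= flip("yw") + "g" + "r" + "a" + "w" + "r"
= flip("w") + "y" + "g" + "r" + "a" + "w" + "r"
= "w" + "y" + "g" + "r" + "a" + "w" + "r"
= "wygrawr"


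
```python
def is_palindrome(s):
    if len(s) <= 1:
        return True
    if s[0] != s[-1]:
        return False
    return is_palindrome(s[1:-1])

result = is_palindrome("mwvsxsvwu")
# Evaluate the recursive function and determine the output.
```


is_palindrome("mwvsxsvwu")
"mwvsxsvwu": s[0]='m' != s[-1]='u' -> False
= False


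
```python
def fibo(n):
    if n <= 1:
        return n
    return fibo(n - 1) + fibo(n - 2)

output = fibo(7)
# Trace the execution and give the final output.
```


fibo(7)
= fibo(6) + fibo(5)
= (fibo(5) + fibo(4)) + fibo(5)
Computing bottom-up: fibo(0)=0, fibo(1)=1, fibo(2)=1, fibo(3)=2, fibo(4)=3, fibo(5)=5, fibo(6)=8, fibo(7)=13
= 13


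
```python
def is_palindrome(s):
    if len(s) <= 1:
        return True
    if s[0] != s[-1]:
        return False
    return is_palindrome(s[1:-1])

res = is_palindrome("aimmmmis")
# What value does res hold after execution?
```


is_palindrome("aimmmmis")
"aimmmmis": s[0]='a' != s[-1]='s' -> False
= False


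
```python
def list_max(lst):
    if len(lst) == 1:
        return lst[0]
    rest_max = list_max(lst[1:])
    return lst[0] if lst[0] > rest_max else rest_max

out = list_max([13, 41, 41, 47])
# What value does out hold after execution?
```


list_max([13, 41, 41, 47])
= compare 13 with list_max([41, 41, 47])
= compare 41 with list_max([41, 47])
= compare 41 with list_max([47])
Base: list_max([47]) = 47
compare 41 with 47: max = 47
compare 41 with 47: max = 47
compare 13 with 47: max = 47
= 47


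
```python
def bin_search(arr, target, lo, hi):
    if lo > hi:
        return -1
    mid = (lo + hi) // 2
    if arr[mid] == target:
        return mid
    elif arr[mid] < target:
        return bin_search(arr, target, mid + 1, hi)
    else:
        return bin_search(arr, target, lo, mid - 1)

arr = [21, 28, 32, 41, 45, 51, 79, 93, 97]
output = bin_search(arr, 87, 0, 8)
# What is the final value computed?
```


bin_search(arr, 87, 0, 8)
lo=0, hi=8, mid=4, arr[mid]=45
45 < 87, search right half
lo=5, hi=8, mid=6, arr[mid]=79
79 < 87, search right half
lo=7, hi=8, mid=7, arr[mid]=93
93 > 87, search left half
lo > hi, target not found, return -1
= -1
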